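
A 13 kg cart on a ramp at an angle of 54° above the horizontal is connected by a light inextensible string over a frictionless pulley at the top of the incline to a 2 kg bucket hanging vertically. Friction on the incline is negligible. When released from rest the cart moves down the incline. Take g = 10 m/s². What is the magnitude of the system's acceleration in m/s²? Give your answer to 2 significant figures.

5.7 m/s²

For the cart on the incline: the weight component along the slope is m₁g sin 54° = 13 × 10 × 0.8090 = 105.170 N and the normal force is N = m₁g cos 54° = 76.412 N.
Newton's second law for the cart (down-slope positive): 105.170 − T = 13 a. For the hanging bucket (upward positive): T − 2 × 10 = 2 a.
Adding the two equations eliminates T: 85.170 = 15 a, so a = 5.6780 m/s².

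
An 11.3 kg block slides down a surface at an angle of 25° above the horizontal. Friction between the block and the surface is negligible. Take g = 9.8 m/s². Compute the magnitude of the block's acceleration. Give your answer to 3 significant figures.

Resolving the weight along the incline: the component pulling the block down the slope is mg sin 25° = 11.3 × 9.8 × 0.4226 = 46.799 N, and the normal force is N = mg cos 25° = 11.3 × 9.8 × 0.9063 = 100.364 N.
With no friction the net force along the incline is 46.799 N, so a = g sin 25° = 46.799 / 11.3 = 4.1415 m/s².

4.14 m/s²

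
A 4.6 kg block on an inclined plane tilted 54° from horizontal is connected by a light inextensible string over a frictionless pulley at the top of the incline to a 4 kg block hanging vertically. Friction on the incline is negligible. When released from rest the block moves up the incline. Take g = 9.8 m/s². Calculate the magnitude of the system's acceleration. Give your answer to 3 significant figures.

0.317 m/s²

For the block on the incline: the weight component along the slope is m₁g sin 54° = 4.6 × 9.8 × 0.8090 = 36.470 N and the normal force is N = m₁g cos 54° = 26.497 N.
Newton's second law for the block (up-slope positive): T − 36.470 = 4.6 a. For the hanging block (downward positive): 4 × 9.8 − T = 4 a.
Adding the two equations eliminates T: 2.730 = 8.6 a, so a = 0.3174 m/s².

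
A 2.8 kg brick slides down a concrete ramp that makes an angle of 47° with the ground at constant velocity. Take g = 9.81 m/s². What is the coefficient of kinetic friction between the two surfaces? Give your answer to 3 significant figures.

At constant velocity the net force along the incline is zero: mg sin 47° = μ mg cos 47°.
So μ = tan 47° = 0.7314 / 0.6820 = 1.0724.

1.07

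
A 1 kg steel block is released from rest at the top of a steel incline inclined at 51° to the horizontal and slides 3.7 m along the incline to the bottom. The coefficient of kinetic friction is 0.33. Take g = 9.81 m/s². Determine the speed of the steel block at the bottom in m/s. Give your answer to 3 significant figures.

The weight component along the incline is mg sin 51° = 7.624 N and the normal force is N = mg cos 51° = 6.174 N.
Friction up the slope is f = μN = 0.33 × 6.174 = 2.037 N, so the net downslope force is 7.624 − 2.037 = 5.587 N and a = 5.587 / 1 = 5.5870 m/s².
Starting from rest over a distance of 3.7 m, v² = 2aL = 2 × 5.5870 × 3.7 = 41.3438, so v = 6.4299 m/s.

6.43 m/s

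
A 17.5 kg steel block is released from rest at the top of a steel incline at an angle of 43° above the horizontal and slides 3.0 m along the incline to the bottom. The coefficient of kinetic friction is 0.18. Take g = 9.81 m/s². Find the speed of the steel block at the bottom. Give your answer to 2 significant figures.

The weight component along the incline is mg sin 43° = 117.082 N and the normal force is N = mg cos 43° = 125.555 N.
Friction up the slope is f = μN = 0.18 × 125.555 = 22.600 N, so the net downslope force is 117.082 − 22.600 = 94.482 N and a = 94.482 / 17.5 = 5.3990 m/s².
Starting from rest over a distance of 3.0 m, v² = 2aL = 2 × 5.3990 × 3.0 = 32.3940, so v = 5.6916 m/s.

5.7 m/s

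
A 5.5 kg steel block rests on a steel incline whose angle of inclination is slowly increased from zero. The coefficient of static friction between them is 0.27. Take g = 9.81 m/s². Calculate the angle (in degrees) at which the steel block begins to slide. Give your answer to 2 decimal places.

15.11°

At the threshold of sliding, static friction is at its maximum μ_s N and exactly balances the weight component along the incline: mg sin θ = μ_s mg cos θ.
Hence tan θ = μ_s = 0.27, so θ = arctan(0.27) = 15.1096°.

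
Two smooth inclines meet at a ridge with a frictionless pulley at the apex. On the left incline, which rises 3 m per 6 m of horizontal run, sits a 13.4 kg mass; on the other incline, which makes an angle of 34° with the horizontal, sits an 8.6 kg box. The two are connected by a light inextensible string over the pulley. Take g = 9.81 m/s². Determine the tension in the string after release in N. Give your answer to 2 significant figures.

52 N

Resolve each weight along its own incline: the 13.4 kg mass has component 13.4 × 9.81 × sin 26.57° = 58.788 N down its slope, and the 8.6 kg mass has 8.6 × 9.81 × sin 34° = 47.177 N down its slope.
The 13.4 kg side's 58.788 N exceeds the other side's 47.177 N, so that mass slides down and the 8.6 kg mass slides up. Taking that direction as positive, Newton's second law for the whole system gives 58.788 − 47.177 = (13.4 + 8.6) a, so a = 11.611 / 22 = 0.5278 m/s².
For the 8.6 kg mass (up-slope positive): T − 47.177 = 8.6 × 0.5278, so T = 51.716 N.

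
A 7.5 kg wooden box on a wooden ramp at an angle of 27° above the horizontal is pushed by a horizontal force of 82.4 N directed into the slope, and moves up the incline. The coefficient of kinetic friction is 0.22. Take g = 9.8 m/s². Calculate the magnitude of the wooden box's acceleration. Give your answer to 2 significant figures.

2.3 m/s²

The horizontal push has components F cos 27° = 82.4 × 0.8910 = 73.418 N up the incline and F sin 27° = 82.4 × 0.4540 = 37.410 N pressing into the surface.
The normal force is therefore N = mg cos 27° + F sin 27° = 65.489 + 37.410 = 102.899 N, and kinetic friction down the slope is μN = 0.22 × 102.899 = 22.638 N.
Along the incline: F cos 27° − mg sin 27° − μN = ma, so 73.418 − 33.369 − 22.638 = 7.5 a, giving a = 2.3215 m/s².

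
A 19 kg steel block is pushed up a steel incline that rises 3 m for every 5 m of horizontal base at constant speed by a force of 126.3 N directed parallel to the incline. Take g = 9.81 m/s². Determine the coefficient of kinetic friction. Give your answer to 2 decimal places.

0.19

At constant speed ΣF = 0 along the incline. The applied 126.3 N acts up the slope; the weight component mg sin 30.96° = 95.897 N and kinetic friction μN both act down the slope.
So 126.3 = 95.897 + μ × 159.828, giving μ = (126.3 − 95.897) / 159.828 = 0.1902.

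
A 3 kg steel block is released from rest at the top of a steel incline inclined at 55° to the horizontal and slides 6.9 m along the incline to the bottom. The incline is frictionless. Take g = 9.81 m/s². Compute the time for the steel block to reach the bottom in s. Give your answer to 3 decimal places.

The weight component along the incline is mg sin 55° = 24.108 N and the normal force is N = mg cos 55° = 16.880 N.
With no friction, a = g sin 55° = 8.0359 m/s².
Starting from rest, L = ½at², so t = √(2L/a) = √(2 × 6.9 / 8.0359) = 1.3105 s.

1.310 s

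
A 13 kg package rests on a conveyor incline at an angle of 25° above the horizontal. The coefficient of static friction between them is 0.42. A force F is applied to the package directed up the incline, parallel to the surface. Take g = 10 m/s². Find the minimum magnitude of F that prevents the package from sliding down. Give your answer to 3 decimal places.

5.456 N

The normal force is N = mg cos 25° = 117.820 N. With F at its minimum the package is on the verge of sliding down, so static friction is at its maximum μ_s N = 0.42 × 117.820 = 49.484 N and acts up the slope.
Equilibrium along the incline: F + μ_s N = mg sin 25°, so F = 54.940 − 49.484 = 5.456 N.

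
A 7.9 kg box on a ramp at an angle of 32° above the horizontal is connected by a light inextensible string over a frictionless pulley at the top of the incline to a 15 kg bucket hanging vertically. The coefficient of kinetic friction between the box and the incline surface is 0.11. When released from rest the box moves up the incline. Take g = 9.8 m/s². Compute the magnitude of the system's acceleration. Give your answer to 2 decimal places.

4.31 m/s²

For the box on the incline: the weight component along the slope is m₁g sin 32° = 7.9 × 9.8 × 0.5299 = 41.025 N and the normal force is N = m₁g cos 32° = 65.656 N.
Kinetic friction opposes the box's motion up the incline: f = μN = 0.11 × 65.656 = 7.222 N acting down the slope.
Newton's second law for the box (up-slope positive): T − 41.025 − 7.222 = 7.9 a. For the hanging bucket (downward positive): 15 × 9.8 − T = 15 a.
Adding the two equations eliminates T: 98.753 = 22.9 a, so a = 4.3124 m/s².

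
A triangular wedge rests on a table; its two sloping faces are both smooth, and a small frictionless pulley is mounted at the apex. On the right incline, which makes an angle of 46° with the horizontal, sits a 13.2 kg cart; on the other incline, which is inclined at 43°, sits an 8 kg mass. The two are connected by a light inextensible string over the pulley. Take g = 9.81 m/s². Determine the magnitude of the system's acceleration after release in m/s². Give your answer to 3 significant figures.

Resolve each weight along its own incline: the 13.2 kg mass has component 13.2 × 9.81 × sin 46° = 93.149 N down its slope, and the 8 kg mass has 8 × 9.81 × sin 43° = 53.523 N down its slope.
The 13.2 kg side's 93.149 N exceeds the other side's 53.523 N, so that mass slides down and the 8 kg mass slides up. Taking that direction as positive, Newton's second law for the whole system gives 93.149 − 53.523 = (13.2 + 8) a, so a = 39.626 / 21.2 = 1.8692 m/s².

1.87 m/s²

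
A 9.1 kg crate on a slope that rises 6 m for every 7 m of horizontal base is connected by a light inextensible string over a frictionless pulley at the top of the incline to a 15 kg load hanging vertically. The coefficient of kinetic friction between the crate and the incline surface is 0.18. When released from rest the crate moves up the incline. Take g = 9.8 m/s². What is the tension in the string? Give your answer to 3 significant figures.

For the crate on the incline: the weight component along the slope is m₁g sin 40.60° = 9.1 × 9.8 × 0.6508 = 58.038 N and the normal force is N = m₁g cos 40.60° = 67.711 N.
Kinetic friction opposes the crate's motion up the incline: f = μN = 0.18 × 67.711 = 12.188 N acting down the slope.
Newton's second law for the crate (up-slope positive): T − 58.038 − 12.188 = 9.1 a. For the hanging load (downward positive): 15 × 9.8 − T = 15 a.
Adding the two equations eliminates T: 76.774 = 24.1 a, so a = 3.1856 m/s².
Then from the hanging load's equation, T = 15 × (9.8 − 3.1856) = 99.216 N.

99.2 N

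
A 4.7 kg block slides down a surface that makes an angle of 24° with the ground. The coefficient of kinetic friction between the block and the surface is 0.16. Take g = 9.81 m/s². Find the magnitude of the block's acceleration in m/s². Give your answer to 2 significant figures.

Resolving the weight along the incline: the component pulling the block down the slope is mg sin 24° = 4.7 × 9.81 × 0.4067 = 18.752 N, and the normal force is N = mg cos 24° = 4.7 × 9.81 × 0.9135 = 42.119 N.
Kinetic friction acts up the slope with magnitude f = μN = 0.16 × 42.119 = 6.739 N.
Net force along the incline is 18.752 − 6.739 = 12.013 N, so a = 12.013 / 4.7 = 2.5560 m/s².

2.6 m/s²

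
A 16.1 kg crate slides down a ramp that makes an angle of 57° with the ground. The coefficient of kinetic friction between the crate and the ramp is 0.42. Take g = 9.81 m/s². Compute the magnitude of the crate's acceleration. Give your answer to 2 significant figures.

6.0 m/s²

Resolving the weight along the incline: the component pulling the crate down the slope is mg sin 57° = 16.1 × 9.81 × 0.8387 = 132.465 N, and the normal force is N = mg cos 57° = 16.1 × 9.81 × 0.5446 = 86.015 N.
Kinetic friction acts up the slope with magnitude f = μN = 0.42 × 86.015 = 36.126 N.
Net force along the incline is 132.465 − 36.126 = 96.339 N, so a = 96.339 / 16.1 = 5.9838 m/s².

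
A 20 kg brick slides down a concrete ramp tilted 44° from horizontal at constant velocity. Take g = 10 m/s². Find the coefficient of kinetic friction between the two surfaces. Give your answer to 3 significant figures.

At constant velocity the net force along the incline is zero: mg sin 44° = μ mg cos 44°.
So μ = tan 44° = 0.6947 / 0.7193 = 0.9658.

0.966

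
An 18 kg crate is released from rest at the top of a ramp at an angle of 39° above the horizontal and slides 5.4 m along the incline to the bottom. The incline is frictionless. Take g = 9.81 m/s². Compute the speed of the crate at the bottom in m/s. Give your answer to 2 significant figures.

8.2 m/s

The weight component along the incline is mg sin 39° = 111.125 N and the normal force is N = mg cos 39° = 137.228 N.
With no friction, a = g sin 39° = 6.1736 m/s².
Starting from rest over a distance of 5.4 m, v² = 2aL = 2 × 6.1736 × 5.4 = 66.6749, so v = 8.1655 m/s.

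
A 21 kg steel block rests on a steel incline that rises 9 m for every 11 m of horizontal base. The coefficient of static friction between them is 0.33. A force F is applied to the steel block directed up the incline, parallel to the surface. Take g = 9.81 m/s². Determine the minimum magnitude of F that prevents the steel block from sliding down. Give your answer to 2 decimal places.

The normal force is N = mg cos 39.29° = 159.443 N. With F at its minimum the steel block is on the verge of sliding down, so static friction is at its maximum μ_s N = 0.33 × 159.443 = 52.616 N and acts up the slope.
Equilibrium along the incline: F + μ_s N = mg sin 39.29°, so F = 130.453 − 52.616 = 77.837 N.

77.84 N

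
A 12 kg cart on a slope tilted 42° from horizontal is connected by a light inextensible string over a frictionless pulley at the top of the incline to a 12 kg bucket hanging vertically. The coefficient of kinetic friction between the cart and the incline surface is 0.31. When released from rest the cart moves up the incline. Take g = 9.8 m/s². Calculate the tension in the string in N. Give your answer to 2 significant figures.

For the cart on the incline: the weight component along the slope is m₁g sin 42° = 12 × 9.8 × 0.6691 = 78.686 N and the normal force is N = m₁g cos 42° = 87.394 N.
Kinetic friction opposes the cart's motion up the incline: f = μN = 0.31 × 87.394 = 27.092 N acting down the slope.
Newton's second law for the cart (up-slope positive): T − 78.686 − 27.092 = 12 a. For the hanging bucket (downward positive): 12 × 9.8 − T = 12 a.
Adding the two equations eliminates T: 11.822 = 24 a, so a = 0.4926 m/s².
Then from the hanging bucket's equation, T = 12 × (9.8 − 0.4926) = 111.689 N.

110 N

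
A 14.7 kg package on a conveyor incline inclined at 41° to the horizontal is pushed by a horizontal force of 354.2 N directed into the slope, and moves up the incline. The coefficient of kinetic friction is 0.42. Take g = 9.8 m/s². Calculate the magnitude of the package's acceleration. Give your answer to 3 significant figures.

2.01 m/s²

The horizontal push has components F cos 41° = 354.2 × 0.7547 = 267.315 N up the incline and F sin 41° = 354.2 × 0.6561 = 232.391 N pressing into the surface.
The normal force is therefore N = mg cos 41° + F sin 41° = 108.722 + 232.391 = 341.113 N, and kinetic friction down the slope is μN = 0.42 × 341.113 = 143.267 N.
Along the incline: F cos 41° − mg sin 41° − μN = ma, so 267.315 − 94.518 − 143.267 = 14.7 a, giving a = 2.0088 m/s².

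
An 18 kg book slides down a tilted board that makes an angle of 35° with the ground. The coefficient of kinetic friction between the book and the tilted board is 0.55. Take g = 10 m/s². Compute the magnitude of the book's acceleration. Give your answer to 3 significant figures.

1.23 m/s²

Resolving the weight along the incline: the component pulling the book down the slope is mg sin 35° = 18 × 10 × 0.5736 = 103.248 N, and the normal force is N = mg cos 35° = 18 × 10 × 0.8192 = 147.456 N.
Kinetic friction acts up the slope with magnitude f = μN = 0.55 × 147.456 = 81.101 N.
Net force along the incline is 103.248 − 81.101 = 22.147 N, so a = 22.147 / 18 = 1.2304 m/s².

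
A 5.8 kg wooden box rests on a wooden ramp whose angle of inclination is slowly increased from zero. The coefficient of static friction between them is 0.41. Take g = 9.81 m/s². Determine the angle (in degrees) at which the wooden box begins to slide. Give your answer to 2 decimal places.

At the threshold of sliding, static friction is at its maximum μ_s N and exactly balances the weight component along the incline: mg sin θ = μ_s mg cos θ.
Hence tan θ = μ_s = 0.41, so θ = arctan(0.41) = 22.2936°.

22.29°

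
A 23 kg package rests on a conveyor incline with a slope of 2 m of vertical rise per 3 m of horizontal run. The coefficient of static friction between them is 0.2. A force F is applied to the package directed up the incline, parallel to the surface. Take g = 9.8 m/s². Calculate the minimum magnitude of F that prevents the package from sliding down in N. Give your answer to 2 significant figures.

88 N

The normal force is N = mg cos 33.69° = 187.544 N. With F at its minimum the package is on the verge of sliding down, so static friction is at its maximum μ_s N = 0.2 × 187.544 = 37.509 N and acts up the slope.
Equilibrium along the incline: F + μ_s N = mg sin 33.69°, so F = 125.029 − 37.509 = 87.520 N.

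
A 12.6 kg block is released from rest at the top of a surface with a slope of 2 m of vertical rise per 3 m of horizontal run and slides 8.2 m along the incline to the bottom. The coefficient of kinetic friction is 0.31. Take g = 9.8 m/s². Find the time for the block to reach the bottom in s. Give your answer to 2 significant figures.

The weight component along the incline is mg sin 33.69° = 68.494 N and the normal force is N = mg cos 33.69° = 102.742 N.
Friction up the slope is f = μN = 0.31 × 102.742 = 31.850 N, so the net downslope force is 68.494 − 31.850 = 36.644 N and a = 36.644 / 12.6 = 2.9083 m/s².
Starting from rest, L = ½at², so t = √(2L/a) = √(2 × 8.2 / 2.9083) = 2.3747 s.

2.4 s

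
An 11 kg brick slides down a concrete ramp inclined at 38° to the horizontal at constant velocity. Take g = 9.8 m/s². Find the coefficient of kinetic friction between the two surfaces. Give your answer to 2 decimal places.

At constant velocity the net force along the incline is zero: mg sin 38° = μ mg cos 38°.
So μ = tan 38° = 0.6157 / 0.7880 = 0.7813.

0.78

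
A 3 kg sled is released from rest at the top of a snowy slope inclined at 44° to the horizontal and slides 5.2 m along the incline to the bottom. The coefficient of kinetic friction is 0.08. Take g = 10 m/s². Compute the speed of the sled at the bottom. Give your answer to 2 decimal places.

8.14 m/s

The weight component along the incline is mg sin 44° = 20.840 N and the normal force is N = mg cos 44° = 21.580 N.
Friction up the slope is f = μN = 0.08 × 21.580 = 1.726 N, so the net downslope force is 20.840 − 1.726 = 19.114 N and a = 19.114 / 3 = 6.3713 m/s².
Starting from rest over a distance of 5.2 m, v² = 2aL = 2 × 6.3713 × 5.2 = 66.2615, so v = 8.1401 m/s.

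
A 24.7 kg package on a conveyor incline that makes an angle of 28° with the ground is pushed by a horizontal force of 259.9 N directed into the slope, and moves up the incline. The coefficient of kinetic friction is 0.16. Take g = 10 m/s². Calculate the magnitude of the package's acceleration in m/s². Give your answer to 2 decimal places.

2.39 m/s²

The horizontal push has components F cos 28° = 259.9 × 0.8829 = 229.466 N up the incline and F sin 28° = 259.9 × 0.4695 = 122.023 N pressing into the surface.
The normal force is therefore N = mg cos 28° + F sin 28° = 218.076 + 122.023 = 340.099 N, and kinetic friction down the slope is μN = 0.16 × 340.099 = 54.416 N.
Along the incline: F cos 28° − mg sin 28° − μN = ma, so 229.466 − 115.966 − 54.416 = 24.7 a, giving a = 2.3921 m/s².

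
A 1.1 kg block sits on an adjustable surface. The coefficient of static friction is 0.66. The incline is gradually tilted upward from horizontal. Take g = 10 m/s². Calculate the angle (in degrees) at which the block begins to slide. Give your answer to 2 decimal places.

At the threshold of sliding, static friction is at its maximum μ_s N and exactly balances the weight component along the incline: mg sin θ = μ_s mg cos θ.
Hence tan θ = μ_s = 0.66, so θ = arctan(0.66) = 33.4248°.

33.42°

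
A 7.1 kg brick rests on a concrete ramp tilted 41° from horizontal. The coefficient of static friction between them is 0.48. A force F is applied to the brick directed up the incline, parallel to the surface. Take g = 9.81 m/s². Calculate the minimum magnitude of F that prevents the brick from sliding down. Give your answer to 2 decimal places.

The normal force is N = mg cos 41° = 52.566 N. With F at its minimum the brick is on the verge of sliding down, so static friction is at its maximum μ_s N = 0.48 × 52.566 = 25.232 N and acts up the slope.
Equilibrium along the incline: F + μ_s N = mg sin 41°, so F = 45.695 − 25.232 = 20.463 N.

20.46 N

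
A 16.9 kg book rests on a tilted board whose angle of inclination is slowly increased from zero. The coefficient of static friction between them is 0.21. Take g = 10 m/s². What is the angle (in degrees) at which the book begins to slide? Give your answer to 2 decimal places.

At the threshold of sliding, static friction is at its maximum μ_s N and exactly balances the weight component along the incline: mg sin θ = μ_s mg cos θ.
Hence tan θ = μ_s = 0.21, so θ = arctan(0.21) = 11.8598°.

11.86°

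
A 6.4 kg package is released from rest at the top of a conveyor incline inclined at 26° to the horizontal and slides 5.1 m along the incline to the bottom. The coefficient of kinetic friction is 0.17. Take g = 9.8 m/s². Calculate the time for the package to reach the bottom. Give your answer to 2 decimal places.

1.91 s

The weight component along the incline is mg sin 26° = 27.495 N and the normal force is N = mg cos 26° = 56.372 N.
Friction up the slope is f = μN = 0.17 × 56.372 = 9.583 N, so the net downslope force is 27.495 − 9.583 = 17.912 N and a = 17.912 / 6.4 = 2.7987 m/s².
Starting from rest, L = ½at², so t = √(2L/a) = √(2 × 5.1 / 2.7987) = 1.9091 s.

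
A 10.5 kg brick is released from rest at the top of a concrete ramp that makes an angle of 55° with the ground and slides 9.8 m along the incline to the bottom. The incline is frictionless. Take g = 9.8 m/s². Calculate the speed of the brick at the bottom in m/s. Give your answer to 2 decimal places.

The weight component along the incline is mg sin 55° = 84.291 N and the normal force is N = mg cos 55° = 59.021 N.
With no friction, a = g sin 55° = 8.0277 m/s².
Starting from rest over a distance of 9.8 m, v² = 2aL = 2 × 8.0277 × 9.8 = 157.3429, so v = 12.5436 m/s.

12.54 m/s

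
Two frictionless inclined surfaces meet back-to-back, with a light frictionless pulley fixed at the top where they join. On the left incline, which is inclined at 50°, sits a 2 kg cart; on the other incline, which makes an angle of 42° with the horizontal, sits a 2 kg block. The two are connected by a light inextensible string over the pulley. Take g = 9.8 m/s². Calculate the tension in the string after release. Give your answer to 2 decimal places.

Resolve each weight along its own incline: the 2 kg mass has component 2 × 9.8 × sin 50° = 15.014 N down its slope, and the 2 kg mass has 2 × 9.8 × sin 42° = 13.115 N down its slope.
The 2 kg side's 15.014 N exceeds the other side's 13.115 N, so that mass slides down and the 2 kg mass slides up. Taking that direction as positive, Newton's second law for the whole system gives 15.014 − 13.115 = (2 + 2) a, so a = 1.899 / 4 = 0.4748 m/s².
For the 2 kg mass (up-slope positive): T − 13.115 = 2 × 0.4748, so T = 14.065 N.

14.06 N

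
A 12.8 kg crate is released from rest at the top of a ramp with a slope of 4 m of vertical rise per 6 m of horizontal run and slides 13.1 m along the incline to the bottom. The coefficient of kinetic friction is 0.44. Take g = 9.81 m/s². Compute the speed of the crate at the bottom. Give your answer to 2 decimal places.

The weight component along the incline is mg sin 33.69° = 69.653 N and the normal force is N = mg cos 33.69° = 104.479 N.
Friction up the slope is f = μN = 0.44 × 104.479 = 45.971 N, so the net downslope force is 69.653 − 45.971 = 23.682 N and a = 23.682 / 12.8 = 1.8502 m/s².
Starting from rest over a distance of 13.1 m, v² = 2aL = 2 × 1.8502 × 13.1 = 48.4752, so v = 6.9624 m/s.

6.96 m/s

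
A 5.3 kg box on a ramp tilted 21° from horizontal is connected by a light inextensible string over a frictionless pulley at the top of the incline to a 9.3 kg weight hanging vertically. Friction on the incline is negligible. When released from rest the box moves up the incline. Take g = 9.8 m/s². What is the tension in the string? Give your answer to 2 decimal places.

44.94 N

For the box on the incline: the weight component along the slope is m₁g sin 21° = 5.3 × 9.8 × 0.3584 = 18.615 N and the normal force is N = m₁g cos 21° = 48.490 N.
Newton's second law for the box (up-slope positive): T − 18.615 = 5.3 a. For the hanging weight (downward positive): 9.3 × 9.8 − T = 9.3 a.
Adding the two equations eliminates T: 72.525 = 14.6 a, so a = 4.9675 m/s².
Then from the hanging weight's equation, T = 9.3 × (9.8 − 4.9675) = 44.942 N.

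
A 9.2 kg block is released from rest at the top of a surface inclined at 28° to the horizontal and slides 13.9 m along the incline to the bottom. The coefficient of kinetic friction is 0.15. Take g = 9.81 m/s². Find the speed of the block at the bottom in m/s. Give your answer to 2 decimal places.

9.59 m/s

The weight component along the incline is mg sin 28° = 42.371 N and the normal force is N = mg cos 28° = 79.688 N.
Friction up the slope is f = μN = 0.15 × 79.688 = 11.953 N, so the net downslope force is 42.371 − 11.953 = 30.418 N and a = 30.418 / 9.2 = 3.3063 m/s².
Starting from rest over a distance of 13.9 m, v² = 2aL = 2 × 3.3063 × 13.9 = 91.9151, so v = 9.5872 m/s.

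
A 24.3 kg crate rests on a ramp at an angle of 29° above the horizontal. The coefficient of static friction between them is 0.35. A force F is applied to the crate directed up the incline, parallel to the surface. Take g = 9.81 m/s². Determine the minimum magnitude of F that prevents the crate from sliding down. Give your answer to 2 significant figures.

The normal force is N = mg cos 29° = 208.494 N. With F at its minimum the crate is on the verge of sliding down, so static friction is at its maximum μ_s N = 0.35 × 208.494 = 72.973 N and acts up the slope.
Equilibrium along the incline: F + μ_s N = mg sin 29°, so F = 115.570 − 72.973 = 42.597 N.

43 N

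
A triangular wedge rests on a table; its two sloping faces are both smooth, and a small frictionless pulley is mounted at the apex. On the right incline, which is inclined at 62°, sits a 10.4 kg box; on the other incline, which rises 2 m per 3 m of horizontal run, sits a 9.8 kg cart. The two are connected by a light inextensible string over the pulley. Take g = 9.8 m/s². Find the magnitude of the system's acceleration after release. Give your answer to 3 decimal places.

Resolve each weight along its own incline: the 10.4 kg mass has component 10.4 × 9.8 × sin 62° = 89.990 N down its slope, and the 9.8 kg mass has 9.8 × 9.8 × sin 33.69° = 53.273 N down its slope.
The 10.4 kg side's 89.990 N exceeds the other side's 53.273 N, so that mass slides down and the 9.8 kg mass slides up. Taking that direction as positive, Newton's second law for the whole system gives 89.990 − 53.273 = (10.4 + 9.8) a, so a = 36.717 / 20.2 = 1.8177 m/s².

1.818 m/s²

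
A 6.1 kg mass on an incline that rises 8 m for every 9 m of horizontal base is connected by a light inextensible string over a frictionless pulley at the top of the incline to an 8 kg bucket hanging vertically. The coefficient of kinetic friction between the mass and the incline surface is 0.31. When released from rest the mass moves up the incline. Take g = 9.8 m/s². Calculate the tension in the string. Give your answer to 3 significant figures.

For the mass on the incline: the weight component along the slope is m₁g sin 41.63° = 6.1 × 9.8 × 0.6644 = 39.718 N and the normal force is N = m₁g cos 41.63° = 44.680 N.
Kinetic friction opposes the mass's motion up the incline: f = μN = 0.31 × 44.680 = 13.851 N acting down the slope.
Newton's second law for the mass (up-slope positive): T − 39.718 − 13.851 = 6.1 a. For the hanging bucket (downward positive): 8 × 9.8 − T = 8 a.
Adding the two equations eliminates T: 24.831 = 14.1 a, so a = 1.7611 m/s².
Then from the hanging bucket's equation, T = 8 × (9.8 − 1.7611) = 64.311 N.

64.3 N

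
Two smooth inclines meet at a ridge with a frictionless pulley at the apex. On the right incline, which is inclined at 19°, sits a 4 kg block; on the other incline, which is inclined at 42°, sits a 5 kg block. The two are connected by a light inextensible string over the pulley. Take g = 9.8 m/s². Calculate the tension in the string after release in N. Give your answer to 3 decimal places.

21.662 N

Resolve each weight along its own incline: the 4 kg mass has component 4 × 9.8 × sin 19° = 12.762 N down its slope, and the 5 kg mass has 5 × 9.8 × sin 42° = 32.787 N down its slope.
The 5 kg side's 32.787 N exceeds the other side's 12.762 N, so that mass slides down and the 4 kg mass slides up. Taking that direction as positive, Newton's second law for the whole system gives 32.787 − 12.762 = (4 + 5) a, so a = 20.025 / 9 = 2.2250 m/s².
For the 4 kg mass (up-slope positive): T − 12.762 = 4 × 2.2250, so T = 21.662 N.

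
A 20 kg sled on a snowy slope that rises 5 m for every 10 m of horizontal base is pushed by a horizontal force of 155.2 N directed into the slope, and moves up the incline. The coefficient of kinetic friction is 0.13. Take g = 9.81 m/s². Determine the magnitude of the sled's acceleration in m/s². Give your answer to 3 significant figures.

0.962 m/s²

The horizontal push has components F cos 26.57° = 155.2 × 0.8944 = 138.811 N up the incline and F sin 26.57° = 155.2 × 0.4472 = 69.405 N pressing into the surface.
The normal force is therefore N = mg cos 26.57° + F sin 26.57° = 175.481 + 69.405 = 244.886 N, and kinetic friction down the slope is μN = 0.13 × 244.886 = 31.835 N.
Along the incline: F cos 26.57° − mg sin 26.57° − μN = ma, so 138.811 − 87.741 − 31.835 = 20 a, giving a = 0.9618 m/s².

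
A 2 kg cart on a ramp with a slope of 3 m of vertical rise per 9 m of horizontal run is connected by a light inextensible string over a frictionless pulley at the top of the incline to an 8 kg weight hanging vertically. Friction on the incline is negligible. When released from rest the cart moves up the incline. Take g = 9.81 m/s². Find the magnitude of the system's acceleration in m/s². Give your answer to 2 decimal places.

For the cart on the incline: the weight component along the slope is m₁g sin 18.43° = 2 × 9.81 × 0.3162 = 6.204 N and the normal force is N = m₁g cos 18.43° = 18.613 N.
Newton's second law for the cart (up-slope positive): T − 6.204 = 2 a. For the hanging weight (downward positive): 8 × 9.81 − T = 8 a.
Adding the two equations eliminates T: 72.276 = 10 a, so a = 7.2276 m/s².

7.23 m/s²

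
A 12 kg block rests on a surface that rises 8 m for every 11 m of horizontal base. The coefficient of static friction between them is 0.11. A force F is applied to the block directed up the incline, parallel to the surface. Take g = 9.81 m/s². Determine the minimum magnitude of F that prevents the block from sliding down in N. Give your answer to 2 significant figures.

59 N

The normal force is N = mg cos 36.03° = 95.204 N. With F at its minimum the block is on the verge of sliding down, so static friction is at its maximum μ_s N = 0.11 × 95.204 = 10.472 N and acts up the slope.
Equilibrium along the incline: F + μ_s N = mg sin 36.03°, so F = 69.240 − 10.472 = 58.768 N.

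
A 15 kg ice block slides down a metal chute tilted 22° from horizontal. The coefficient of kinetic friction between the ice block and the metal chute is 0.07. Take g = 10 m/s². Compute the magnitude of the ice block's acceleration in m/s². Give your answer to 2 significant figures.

Resolving the weight along the incline: the component pulling the ice block down the slope is mg sin 22° = 15 × 10 × 0.3746 = 56.190 N, and the normal force is N = mg cos 22° = 15 × 10 × 0.9272 = 139.080 N.
Kinetic friction acts up the slope with magnitude f = μN = 0.07 × 139.080 = 9.736 N.
Net force along the incline is 56.190 − 9.736 = 46.454 N, so a = 46.454 / 15 = 3.0969 m/s².

3.1 m/s²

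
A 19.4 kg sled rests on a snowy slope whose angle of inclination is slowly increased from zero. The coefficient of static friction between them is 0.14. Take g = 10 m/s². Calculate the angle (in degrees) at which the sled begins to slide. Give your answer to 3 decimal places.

At the threshold of sliding, static friction is at its maximum μ_s N and exactly balances the weight component along the incline: mg sin θ = μ_s mg cos θ.
Hence tan θ = μ_s = 0.14, so θ = arctan(0.14) = 7.9696°.

7.970°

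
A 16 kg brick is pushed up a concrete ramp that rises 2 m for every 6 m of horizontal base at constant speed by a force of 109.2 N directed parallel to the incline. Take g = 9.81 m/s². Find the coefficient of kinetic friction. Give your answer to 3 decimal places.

At constant speed ΣF = 0 along the incline. The applied 109.2 N acts up the slope; the weight component mg sin 18.43° = 49.635 N and kinetic friction μN both act down the slope.
So 109.2 = 49.635 + μ × 148.905, giving μ = (109.2 − 49.635) / 148.905 = 0.4000.

0.400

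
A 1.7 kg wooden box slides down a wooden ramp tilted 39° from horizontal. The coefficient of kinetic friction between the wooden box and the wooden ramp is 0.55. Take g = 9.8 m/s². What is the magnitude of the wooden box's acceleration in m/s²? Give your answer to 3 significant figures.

Resolving the weight along the incline: the component pulling the wooden box down the slope is mg sin 39° = 1.7 × 9.8 × 0.6293 = 10.484 N, and the normal force is N = mg cos 39° = 1.7 × 9.8 × 0.7771 = 12.946 N.
Kinetic friction acts up the slope with magnitude f = μN = 0.55 × 12.946 = 7.120 N.
Net force along the incline is 10.484 − 7.120 = 3.364 N, so a = 3.364 / 1.7 = 1.9788 m/s².

1.98 m/s²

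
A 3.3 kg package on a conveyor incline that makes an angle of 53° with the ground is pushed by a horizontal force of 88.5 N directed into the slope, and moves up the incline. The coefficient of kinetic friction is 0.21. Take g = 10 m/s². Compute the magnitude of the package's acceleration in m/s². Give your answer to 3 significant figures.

2.39 m/s²

The horizontal push has components F cos 53° = 88.5 × 0.6018 = 53.259 N up the incline and F sin 53° = 88.5 × 0.7986 = 70.676 N pressing into the surface.
The normal force is therefore N = mg cos 53° + F sin 53° = 19.859 + 70.676 = 90.535 N, and kinetic friction down the slope is μN = 0.21 × 90.535 = 19.012 N.
Along the incline: F cos 53° − mg sin 53° − μN = ma, so 53.259 − 26.354 − 19.012 = 3.3 a, giving a = 2.3918 m/s².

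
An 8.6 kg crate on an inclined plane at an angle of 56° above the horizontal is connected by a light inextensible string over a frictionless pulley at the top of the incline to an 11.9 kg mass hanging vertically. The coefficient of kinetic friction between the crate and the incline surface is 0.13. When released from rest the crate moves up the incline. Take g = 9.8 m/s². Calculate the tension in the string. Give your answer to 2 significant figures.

For the crate on the incline: the weight component along the slope is m₁g sin 56° = 8.6 × 9.8 × 0.8290 = 69.868 N and the normal force is N = m₁g cos 56° = 47.129 N.
Kinetic friction opposes the crate's motion up the incline: f = μN = 0.13 × 47.129 = 6.127 N acting down the slope.
Newton's second law for the crate (up-slope positive): T − 69.868 − 6.127 = 8.6 a. For the hanging mass (downward positive): 11.9 × 9.8 − T = 11.9 a.
Adding the two equations eliminates T: 40.625 = 20.5 a, so a = 1.9817 m/s².
Then from the hanging mass's equation, T = 11.9 × (9.8 − 1.9817) = 93.038 N.

93 N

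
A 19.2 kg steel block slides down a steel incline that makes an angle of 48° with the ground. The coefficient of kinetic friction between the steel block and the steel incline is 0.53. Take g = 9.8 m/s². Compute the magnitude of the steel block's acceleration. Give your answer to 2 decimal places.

Resolving the weight along the incline: the component pulling the steel block down the slope is mg sin 48° = 19.2 × 9.8 × 0.7431 = 139.822 N, and the normal force is N = mg cos 48° = 19.2 × 9.8 × 0.6691 = 125.898 N.
Kinetic friction acts up the slope with magnitude f = μN = 0.53 × 125.898 = 66.726 N.
Net force along the incline is 139.822 − 66.726 = 73.096 N, so a = 73.096 / 19.2 = 3.8071 m/s².

3.81 m/s²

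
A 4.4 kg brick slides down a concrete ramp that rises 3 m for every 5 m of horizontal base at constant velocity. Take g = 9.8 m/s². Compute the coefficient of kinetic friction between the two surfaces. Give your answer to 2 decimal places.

0.60

At constant velocity the net force along the incline is zero: mg sin 30.96° = μ mg cos 30.96°.
So μ = tan 30.96° = 0.5145 / 0.8575 = 0.6000.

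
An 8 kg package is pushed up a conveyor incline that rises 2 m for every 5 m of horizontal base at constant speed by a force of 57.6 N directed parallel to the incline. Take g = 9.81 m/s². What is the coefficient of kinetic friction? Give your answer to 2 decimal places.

At constant speed ΣF = 0 along the incline. The applied 57.6 N acts up the slope; the weight component mg sin 21.80° = 29.147 N and kinetic friction μN both act down the slope.
So 57.6 = 29.147 + μ × 72.867, giving μ = (57.6 − 29.147) / 72.867 = 0.3905.

0.39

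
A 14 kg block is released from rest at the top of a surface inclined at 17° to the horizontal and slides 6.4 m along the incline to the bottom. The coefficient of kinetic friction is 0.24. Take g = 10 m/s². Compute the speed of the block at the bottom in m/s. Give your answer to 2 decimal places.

The weight component along the incline is mg sin 17° = 40.932 N and the normal force is N = mg cos 17° = 133.883 N.
Friction up the slope is f = μN = 0.24 × 133.883 = 32.132 N, so the net downslope force is 40.932 − 32.132 = 8.800 N and a = 8.800 / 14 = 0.6286 m/s².
Starting from rest over a distance of 6.4 m, v² = 2aL = 2 × 0.6286 × 6.4 = 8.0461, so v = 2.8366 m/s.

2.84 m/s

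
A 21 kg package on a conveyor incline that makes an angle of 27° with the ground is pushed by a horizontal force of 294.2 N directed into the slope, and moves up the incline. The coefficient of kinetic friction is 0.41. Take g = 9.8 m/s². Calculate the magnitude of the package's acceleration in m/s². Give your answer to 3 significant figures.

1.85 m/s²

The horizontal push has components F cos 27° = 294.2 × 0.8910 = 262.132 N up the incline and F sin 27° = 294.2 × 0.4540 = 133.567 N pressing into the surface.
The normal force is therefore N = mg cos 27° + F sin 27° = 183.368 + 133.567 = 316.935 N, and kinetic friction down the slope is μN = 0.41 × 316.935 = 129.943 N.
Along the incline: F cos 27° − mg sin 27° − μN = ma, so 262.132 − 93.433 − 129.943 = 21 a, giving a = 1.8455 m/s².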